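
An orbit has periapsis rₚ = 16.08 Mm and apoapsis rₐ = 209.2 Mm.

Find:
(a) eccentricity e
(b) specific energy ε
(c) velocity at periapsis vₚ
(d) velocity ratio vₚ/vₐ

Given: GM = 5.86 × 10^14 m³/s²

Convert to SI: rₚ = 16.08 Mm = 1.608e+07 m; rₐ = 209.2 Mm = 2.092e+08 m.
(a) e = (rₐ − rₚ)/(rₐ + rₚ) = (2.092e+08 − 1.608e+07)/(2.092e+08 + 1.608e+07) ≈ 0.8572
(b) With a = (rₚ + rₐ)/2 = 1.1264e+08 m, ε = −GM/(2a) = −5.86e+14/(2 · 1.1264e+08) J/kg ≈ -2.601e+06 J/kg
(c) With a = (rₚ + rₐ)/2 = 1.1264e+08 m, vₚ = √(GM (2/rₚ − 1/a)) = √(5.86e+14 · (2/1.608e+07 − 1/1.1264e+08)) m/s ≈ 8227 m/s
(d) Conservation of angular momentum (rₚvₚ = rₐvₐ) gives vₚ/vₐ = rₐ/rₚ = 2.092e+08/1.608e+07 ≈ 13.01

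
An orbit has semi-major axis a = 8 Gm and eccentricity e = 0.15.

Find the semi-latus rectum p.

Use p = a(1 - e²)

Convert to SI: a = 8 Gm = 8e+09 m.
p = a (1 − e²).
p = 8e+09 · (1 − (0.15)²) = 8e+09 · 0.9775 ≈ 7.82e+09 m = 7.82 Gm.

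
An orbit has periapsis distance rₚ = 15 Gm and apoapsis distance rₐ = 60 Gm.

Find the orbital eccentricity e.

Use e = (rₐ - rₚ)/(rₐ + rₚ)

Convert to SI: rₚ = 15 Gm = 1.5e+10 m; rₐ = 60 Gm = 6e+10 m.
e = (rₐ − rₚ) / (rₐ + rₚ).
e = (6e+10 − 1.5e+10) / (6e+10 + 1.5e+10) = 4.5e+10 / 7.5e+10 ≈ 0.6.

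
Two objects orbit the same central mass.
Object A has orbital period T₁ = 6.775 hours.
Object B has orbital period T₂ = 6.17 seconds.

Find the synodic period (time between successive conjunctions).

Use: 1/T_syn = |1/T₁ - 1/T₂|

Convert to SI: T₁ = 6.775 hours = 24390 s.
T_syn = |T₁ · T₂ / (T₁ − T₂)|.
T_syn = |24390 · 6.17 / (24390 − 6.17)| s ≈ 6.172 s = 6.172 seconds.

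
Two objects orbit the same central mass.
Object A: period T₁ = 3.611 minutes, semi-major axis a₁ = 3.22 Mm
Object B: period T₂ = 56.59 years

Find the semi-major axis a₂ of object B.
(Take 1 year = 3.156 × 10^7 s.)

Convert to SI: T₁ = 3.611 minutes = 216.66 s; a₁ = 3.22 Mm = 3.22e+06 m; T₂ = 56.59 years = 1.78598e+09 s.
Kepler's third law: (T₁/T₂)² = (a₁/a₂)³ ⇒ a₂ = a₁ · (T₂/T₁)^(2/3).
T₂/T₁ = 1.78598e+09 / 216.66 = 8.24324e+06.
a₂ = 3.22e+06 · (8.24324e+06)^(2/3) m ≈ 1.314e+11 m = 131.4 Gm.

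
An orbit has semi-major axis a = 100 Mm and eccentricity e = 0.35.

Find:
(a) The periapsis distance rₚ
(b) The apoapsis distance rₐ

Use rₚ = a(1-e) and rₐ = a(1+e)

Convert to SI: a = 100 Mm = 1e+08 m.
(a) rₚ = a(1 − e) = 1e+08 · (1 − 0.35) = 1e+08 · 0.65 ≈ 6.5e+07 m = 65 Mm.
(b) rₐ = a(1 + e) = 1e+08 · (1 + 0.35) = 1e+08 · 1.35 ≈ 1.35e+08 m = 135 Mm.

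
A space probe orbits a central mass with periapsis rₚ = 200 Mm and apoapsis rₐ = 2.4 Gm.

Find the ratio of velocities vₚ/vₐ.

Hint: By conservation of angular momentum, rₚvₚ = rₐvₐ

Convert to SI: rₚ = 200 Mm = 2e+08 m; rₐ = 2.4 Gm = 2.4e+09 m.
Conservation of angular momentum gives rₚvₚ = rₐvₐ, so vₚ/vₐ = rₐ/rₚ.
vₚ/vₐ = 2.4e+09 / 2e+08 ≈ 12.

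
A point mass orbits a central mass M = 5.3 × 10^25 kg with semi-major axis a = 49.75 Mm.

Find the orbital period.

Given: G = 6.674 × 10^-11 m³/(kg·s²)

Convert to SI: a = 49.75 Mm = 4.975e+07 m.
GM = G · M = 6.674e-11 · 5.3e+25 = 3.53722e+15 m³/s².
Kepler's third law: T = 2π √(a³ / GM).
Substituting a = 4.975e+07 m and GM = 3.53722e+15 m³/s²:
T = 2π √((4.975e+07)³ / 3.53722e+15) s
T ≈ 3.707e+04 s = 10.3 hours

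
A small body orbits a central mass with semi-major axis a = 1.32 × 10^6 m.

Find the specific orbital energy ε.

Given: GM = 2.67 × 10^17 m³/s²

ε = −GM / (2a).
ε = −2.67e+17 / (2 · 1.32e+06) J/kg ≈ -1.011e+11 J/kg = -101.1 GJ/kg.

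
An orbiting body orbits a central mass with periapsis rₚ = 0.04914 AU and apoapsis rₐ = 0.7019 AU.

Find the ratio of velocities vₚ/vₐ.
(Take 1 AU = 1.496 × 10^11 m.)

Convert to SI: rₚ = 0.04914 AU = 7.35134e+09 m; rₐ = 0.7019 AU = 1.05004e+11 m.
Conservation of angular momentum gives rₚvₚ = rₐvₐ, so vₚ/vₐ = rₐ/rₚ.
vₚ/vₐ = 1.05004e+11 / 7.35134e+09 ≈ 14.28.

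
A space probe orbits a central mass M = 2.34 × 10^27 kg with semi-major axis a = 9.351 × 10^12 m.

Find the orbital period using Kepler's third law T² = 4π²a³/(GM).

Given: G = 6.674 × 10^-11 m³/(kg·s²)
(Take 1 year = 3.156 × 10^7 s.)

GM = G · M = 6.674e-11 · 2.34e+27 = 1.56172e+17 m³/s².
Kepler's third law: T = 2π √(a³ / GM).
Substituting a = 9.351e+12 m and GM = 1.56172e+17 m³/s²:
T = 2π √((9.351e+12)³ / 1.56172e+17) s
T ≈ 4.546e+11 s = 1.441e+04 years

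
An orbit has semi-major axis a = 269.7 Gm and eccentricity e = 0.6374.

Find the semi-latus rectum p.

Convert to SI: a = 269.7 Gm = 2.697e+11 m.
p = a (1 − e²).
p = 2.697e+11 · (1 − (0.6374)²) = 2.697e+11 · 0.593721 ≈ 1.601e+11 m = 160.1 Gm.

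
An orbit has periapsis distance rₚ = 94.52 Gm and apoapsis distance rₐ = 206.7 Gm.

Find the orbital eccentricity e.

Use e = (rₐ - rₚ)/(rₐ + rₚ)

Convert to SI: rₚ = 94.52 Gm = 9.452e+10 m; rₐ = 206.7 Gm = 2.067e+11 m.
e = (rₐ − rₚ) / (rₐ + rₚ).
e = (2.067e+11 − 9.452e+10) / (2.067e+11 + 9.452e+10) = 1.1218e+11 / 3.0122e+11 ≈ 0.3724.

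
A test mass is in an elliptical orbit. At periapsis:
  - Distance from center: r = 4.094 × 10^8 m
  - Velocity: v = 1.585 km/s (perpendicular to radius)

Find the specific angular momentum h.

Convert to SI: v = 1.585 km/s = 1585 m/s.
With v perpendicular to r, h = r · v.
h = 4.094e+08 · 1585 m²/s ≈ 6.489e+11 m²/s.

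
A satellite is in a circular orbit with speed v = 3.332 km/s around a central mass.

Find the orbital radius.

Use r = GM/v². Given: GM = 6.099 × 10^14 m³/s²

Convert to SI: v = 3.332 km/s = 3332 m/s.
For a circular orbit, v² = GM / r, so r = GM / v².
r = 6.099e+14 / (3332)² m ≈ 5.493e+07 m = 54.93 Mm.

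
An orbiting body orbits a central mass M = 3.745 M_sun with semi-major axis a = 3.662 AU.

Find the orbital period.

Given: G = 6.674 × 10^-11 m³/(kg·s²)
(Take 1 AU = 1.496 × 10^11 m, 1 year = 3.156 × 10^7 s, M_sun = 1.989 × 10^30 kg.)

Convert to SI: a = 3.662 AU = 5.47835e+11 m; M = 3.745 M_sun = 7.4488e+30 kg.
GM = G · M = 6.674e-11 · 7.4488e+30 = 4.97133e+20 m³/s².
Kepler's third law: T = 2π √(a³ / GM).
Substituting a = 5.47835e+11 m and GM = 4.97133e+20 m³/s²:
T = 2π √((5.47835e+11)³ / 4.97133e+20) s
T ≈ 1.143e+08 s = 3.621 years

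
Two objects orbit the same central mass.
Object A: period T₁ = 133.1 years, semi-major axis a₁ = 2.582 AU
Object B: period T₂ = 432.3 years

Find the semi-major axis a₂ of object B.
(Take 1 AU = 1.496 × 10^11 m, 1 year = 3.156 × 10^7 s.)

Convert to SI: T₁ = 133.1 years = 4.20064e+09 s; a₁ = 2.582 AU = 3.86267e+11 m; T₂ = 432.3 years = 1.36434e+10 s.
Kepler's third law: (T₁/T₂)² = (a₁/a₂)³ ⇒ a₂ = a₁ · (T₂/T₁)^(2/3).
T₂/T₁ = 1.36434e+10 / 4.20064e+09 = 3.24793.
a₂ = 3.86267e+11 · (3.24793)^(2/3) m ≈ 8.471e+11 m = 5.663 AU.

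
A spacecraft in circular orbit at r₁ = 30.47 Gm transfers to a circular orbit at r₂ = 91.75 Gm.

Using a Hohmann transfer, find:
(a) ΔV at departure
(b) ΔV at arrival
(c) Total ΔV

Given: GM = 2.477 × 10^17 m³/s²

Convert to SI: r₁ = 30.47 Gm = 3.047e+10 m; r₂ = 91.75 Gm = 9.175e+10 m.
Transfer semi-major axis: a_t = (r₁ + r₂)/2 = (3.047e+10 + 9.175e+10)/2 = 6.111e+10 m.
Circular speeds: v₁ = √(GM/r₁) = 2851.19 m/s, v₂ = √(GM/r₂) = 1643.08 m/s.
Transfer speeds (vis-viva v² = GM(2/r − 1/a_t)): v₁ᵗ = 3493.6 m/s, v₂ᵗ = 1160.22 m/s.
(a) ΔV₁ = |v₁ᵗ − v₁| ≈ 642.4 m/s = 642.4 m/s.
(b) ΔV₂ = |v₂ − v₂ᵗ| ≈ 482.9 m/s = 482.9 m/s.
(c) ΔV_total = ΔV₁ + ΔV₂ ≈ 1125 m/s = 1.125 km/s.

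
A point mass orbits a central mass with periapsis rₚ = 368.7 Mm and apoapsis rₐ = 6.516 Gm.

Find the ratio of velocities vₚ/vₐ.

Convert to SI: rₚ = 368.7 Mm = 3.687e+08 m; rₐ = 6.516 Gm = 6.516e+09 m.
Conservation of angular momentum gives rₚvₚ = rₐvₐ, so vₚ/vₐ = rₐ/rₚ.
vₚ/vₐ = 6.516e+09 / 3.687e+08 ≈ 17.67.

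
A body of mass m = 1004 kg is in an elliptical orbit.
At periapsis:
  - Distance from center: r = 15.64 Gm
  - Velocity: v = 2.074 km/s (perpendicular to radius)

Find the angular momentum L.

Convert to SI: r = 15.64 Gm = 1.564e+10 m; v = 2.074 km/s = 2074 m/s.
Since v is perpendicular to r, L = m · v · r.
L = 1004 · 2074 · 1.564e+10 kg·m²/s ≈ 3.257e+16 kg·m²/s.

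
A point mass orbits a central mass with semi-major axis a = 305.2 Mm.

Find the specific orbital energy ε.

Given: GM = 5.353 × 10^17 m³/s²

Convert to SI: a = 305.2 Mm = 3.052e+08 m.
ε = −GM / (2a).
ε = −5.353e+17 / (2 · 3.052e+08) J/kg ≈ -8.77e+08 J/kg = -877 MJ/kg.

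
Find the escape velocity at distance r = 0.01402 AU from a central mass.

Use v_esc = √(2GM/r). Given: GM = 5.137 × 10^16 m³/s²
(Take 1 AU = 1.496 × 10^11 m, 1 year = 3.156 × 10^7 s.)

Convert to SI: r = 0.01402 AU = 2.09739e+09 m.
Escape velocity comes from setting total energy to zero: ½v² − GM/r = 0 ⇒ v_esc = √(2GM / r).
v_esc = √(2 · 5.137e+16 / 2.09739e+09) m/s ≈ 6999 m/s = 1.477 AU/year.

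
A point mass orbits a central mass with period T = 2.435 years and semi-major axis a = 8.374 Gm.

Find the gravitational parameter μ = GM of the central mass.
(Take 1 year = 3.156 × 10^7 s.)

Convert to SI: T = 2.435 years = 7.68486e+07 s; a = 8.374 Gm = 8.374e+09 m.
GM = 4π² · a³ / T².
GM = 4π² · (8.374e+09)³ / (7.68486e+07)² m³/s² ≈ 3.925e+15 m³/s² = 3.925 × 10^15 m³/s².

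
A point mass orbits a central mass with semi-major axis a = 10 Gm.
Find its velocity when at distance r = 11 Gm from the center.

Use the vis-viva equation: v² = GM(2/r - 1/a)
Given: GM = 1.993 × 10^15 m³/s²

Convert to SI: a = 10 Gm = 1e+10 m; r = 11 Gm = 1.1e+10 m.
Vis-viva: v = √(GM · (2/r − 1/a)).
2/r − 1/a = 2/1.1e+10 − 1/1e+10 = 8.18182e-11 m⁻¹.
v = √(1.993e+15 · 8.18182e-11) m/s ≈ 403.8 m/s = 403.8 m/s.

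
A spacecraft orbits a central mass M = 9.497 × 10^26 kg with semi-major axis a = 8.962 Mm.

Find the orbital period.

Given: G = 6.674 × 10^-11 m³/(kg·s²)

Convert to SI: a = 8.962 Mm = 8.962e+06 m.
GM = G · M = 6.674e-11 · 9.497e+26 = 6.3383e+16 m³/s².
Kepler's third law: T = 2π √(a³ / GM).
Substituting a = 8.962e+06 m and GM = 6.3383e+16 m³/s²:
T = 2π √((8.962e+06)³ / 6.3383e+16) s
T ≈ 669.6 s = 11.16 minutes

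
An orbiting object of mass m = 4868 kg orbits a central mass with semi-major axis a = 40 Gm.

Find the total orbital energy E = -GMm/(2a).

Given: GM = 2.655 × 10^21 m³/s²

Convert to SI: a = 40 Gm = 4e+10 m.
E = −GMm / (2a).
E = −2.655e+21 · 4868 / (2 · 4e+10) J ≈ -1.616e+14 J = -161.6 TJ.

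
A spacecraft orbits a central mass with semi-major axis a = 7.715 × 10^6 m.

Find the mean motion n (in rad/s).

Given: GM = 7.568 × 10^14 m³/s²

n = √(GM / a³).
n = √(7.568e+14 / (7.715e+06)³) rad/s ≈ 0.001284 rad/s.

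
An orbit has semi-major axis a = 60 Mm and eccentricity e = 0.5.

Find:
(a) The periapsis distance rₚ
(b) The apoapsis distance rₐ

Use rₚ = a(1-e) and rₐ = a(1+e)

Convert to SI: a = 60 Mm = 6e+07 m.
(a) rₚ = a(1 − e) = 6e+07 · (1 − 0.5) = 6e+07 · 0.5 ≈ 3e+07 m = 30 Mm.
(b) rₐ = a(1 + e) = 6e+07 · (1 + 0.5) = 6e+07 · 1.5 ≈ 9e+07 m = 90 Mm.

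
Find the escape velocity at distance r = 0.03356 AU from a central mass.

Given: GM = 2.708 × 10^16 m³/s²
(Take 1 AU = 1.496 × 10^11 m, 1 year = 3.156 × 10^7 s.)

Convert to SI: r = 0.03356 AU = 5.02058e+09 m.
Escape velocity comes from setting total energy to zero: ½v² − GM/r = 0 ⇒ v_esc = √(2GM / r).
v_esc = √(2 · 2.708e+16 / 5.02058e+09) m/s ≈ 3284 m/s = 0.6929 AU/year.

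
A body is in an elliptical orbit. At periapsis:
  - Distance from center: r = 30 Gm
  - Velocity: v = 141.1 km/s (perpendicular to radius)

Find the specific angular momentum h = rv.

Convert to SI: r = 30 Gm = 3e+10 m; v = 141.1 km/s = 141100 m/s.
With v perpendicular to r, h = r · v.
h = 3e+10 · 141100 m²/s ≈ 4.233e+15 m²/s.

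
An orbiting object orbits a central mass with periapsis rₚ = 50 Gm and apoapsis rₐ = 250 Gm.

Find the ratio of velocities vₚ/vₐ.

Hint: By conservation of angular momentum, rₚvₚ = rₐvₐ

Convert to SI: rₚ = 50 Gm = 5e+10 m; rₐ = 250 Gm = 2.5e+11 m.
Conservation of angular momentum gives rₚvₚ = rₐvₐ, so vₚ/vₐ = rₐ/rₚ.
vₚ/vₐ = 2.5e+11 / 5e+10 ≈ 5.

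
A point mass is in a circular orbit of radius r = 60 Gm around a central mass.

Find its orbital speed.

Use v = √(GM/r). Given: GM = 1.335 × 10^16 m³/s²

Convert to SI: r = 60 Gm = 6e+10 m.
For a circular orbit, gravity supplies the centripetal force, so v = √(GM / r).
v = √(1.335e+16 / 6e+10) m/s ≈ 471.7 m/s = 471.7 m/s.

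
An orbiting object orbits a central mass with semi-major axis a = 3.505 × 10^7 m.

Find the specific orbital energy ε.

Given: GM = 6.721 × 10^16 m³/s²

ε = −GM / (2a).
ε = −6.721e+16 / (2 · 3.505e+07) J/kg ≈ -9.588e+08 J/kg = -958.8 MJ/kg.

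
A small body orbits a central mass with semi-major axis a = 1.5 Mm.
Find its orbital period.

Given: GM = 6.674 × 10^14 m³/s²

Convert to SI: a = 1.5 Mm = 1.5e+06 m.
Kepler's third law: T = 2π √(a³ / GM).
Substituting a = 1.5e+06 m and GM = 6.674e+14 m³/s²:
T = 2π √((1.5e+06)³ / 6.674e+14) s
T ≈ 446.8 s = 7.447 minutes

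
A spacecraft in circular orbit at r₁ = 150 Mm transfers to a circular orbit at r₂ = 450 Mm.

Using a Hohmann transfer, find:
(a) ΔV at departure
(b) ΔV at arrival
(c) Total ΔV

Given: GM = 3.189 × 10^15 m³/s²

Convert to SI: r₁ = 150 Mm = 1.5e+08 m; r₂ = 450 Mm = 4.5e+08 m.
Transfer semi-major axis: a_t = (r₁ + r₂)/2 = (1.5e+08 + 4.5e+08)/2 = 3e+08 m.
Circular speeds: v₁ = √(GM/r₁) = 4610.86 m/s, v₂ = √(GM/r₂) = 2662.08 m/s.
Transfer speeds (vis-viva v² = GM(2/r − 1/a_t)): v₁ᵗ = 5647.12 m/s, v₂ᵗ = 1882.37 m/s.
(a) ΔV₁ = |v₁ᵗ − v₁| ≈ 1036 m/s = 1.036 km/s.
(b) ΔV₂ = |v₂ − v₂ᵗ| ≈ 779.7 m/s = 779.7 m/s.
(c) ΔV_total = ΔV₁ + ΔV₂ ≈ 1816 m/s = 1.816 km/s.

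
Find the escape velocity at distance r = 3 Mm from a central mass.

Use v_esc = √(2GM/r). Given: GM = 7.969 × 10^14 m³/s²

Convert to SI: r = 3 Mm = 3e+06 m.
Escape velocity comes from setting total energy to zero: ½v² − GM/r = 0 ⇒ v_esc = √(2GM / r).
v_esc = √(2 · 7.969e+14 / 3e+06) m/s ≈ 2.305e+04 m/s = 23.05 km/s.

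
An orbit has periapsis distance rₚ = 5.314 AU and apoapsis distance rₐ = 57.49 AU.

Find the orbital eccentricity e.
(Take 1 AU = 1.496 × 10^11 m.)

Convert to SI: rₚ = 5.314 AU = 7.94974e+11 m; rₐ = 57.49 AU = 8.6005e+12 m.
e = (rₐ − rₚ) / (rₐ + rₚ).
e = (8.6005e+12 − 7.94974e+11) / (8.6005e+12 + 7.94974e+11) = 7.80553e+12 / 9.39548e+12 ≈ 0.8308.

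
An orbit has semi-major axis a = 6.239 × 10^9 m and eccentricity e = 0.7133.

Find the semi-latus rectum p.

p = a (1 − e²).
p = 6.239e+09 · (1 − (0.7133)²) = 6.239e+09 · 0.491203 ≈ 3.065e+09 m = 3.065 × 10^9 m.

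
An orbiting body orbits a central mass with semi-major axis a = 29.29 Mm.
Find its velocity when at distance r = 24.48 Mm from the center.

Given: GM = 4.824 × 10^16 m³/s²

Convert to SI: a = 29.29 Mm = 2.929e+07 m; r = 24.48 Mm = 2.448e+07 m.
Vis-viva: v = √(GM · (2/r − 1/a)).
2/r − 1/a = 2/2.448e+07 − 1/2.929e+07 = 4.7558e-08 m⁻¹.
v = √(4.824e+16 · 4.7558e-08) m/s ≈ 4.79e+04 m/s = 47.9 km/s.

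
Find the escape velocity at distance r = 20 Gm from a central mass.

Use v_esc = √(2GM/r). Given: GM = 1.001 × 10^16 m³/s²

Convert to SI: r = 20 Gm = 2e+10 m.
Escape velocity comes from setting total energy to zero: ½v² − GM/r = 0 ⇒ v_esc = √(2GM / r).
v_esc = √(2 · 1.001e+16 / 2e+10) m/s ≈ 1000 m/s = 1 km/s.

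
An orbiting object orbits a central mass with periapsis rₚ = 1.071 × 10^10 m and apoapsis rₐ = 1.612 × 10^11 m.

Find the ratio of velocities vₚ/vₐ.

Conservation of angular momentum gives rₚvₚ = rₐvₐ, so vₚ/vₐ = rₐ/rₚ.
vₚ/vₐ = 1.612e+11 / 1.071e+10 ≈ 15.05.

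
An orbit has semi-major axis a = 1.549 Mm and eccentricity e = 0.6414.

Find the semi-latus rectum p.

Convert to SI: a = 1.549 Mm = 1.549e+06 m.
p = a (1 − e²).
p = 1.549e+06 · (1 − (0.6414)²) = 1.549e+06 · 0.588606 ≈ 9.118e+05 m = 911.8 km.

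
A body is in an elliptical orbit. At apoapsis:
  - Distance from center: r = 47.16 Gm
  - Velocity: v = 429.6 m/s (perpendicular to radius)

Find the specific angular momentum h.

Convert to SI: r = 47.16 Gm = 4.716e+10 m.
With v perpendicular to r, h = r · v.
h = 4.716e+10 · 429.6 m²/s ≈ 2.026e+13 m²/s.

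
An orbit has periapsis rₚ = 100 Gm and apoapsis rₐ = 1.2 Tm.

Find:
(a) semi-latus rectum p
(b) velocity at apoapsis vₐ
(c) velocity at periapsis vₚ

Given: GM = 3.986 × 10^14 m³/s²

Convert to SI: rₚ = 100 Gm = 1e+11 m; rₐ = 1.2 Tm = 1.2e+12 m.
(a) From a = (rₚ + rₐ)/2 = 6.5e+11 m and e = (rₐ − rₚ)/(rₐ + rₚ) = 0.846154, p = a(1 − e²) = 6.5e+11 · (1 − (0.846154)²) ≈ 1.846e+11 m
(b) With a = (rₚ + rₐ)/2 = 6.5e+11 m, vₐ = √(GM (2/rₐ − 1/a)) = √(3.986e+14 · (2/1.2e+12 − 1/6.5e+11)) m/s ≈ 7.149 m/s
(c) With a = (rₚ + rₐ)/2 = 6.5e+11 m, vₚ = √(GM (2/rₚ − 1/a)) = √(3.986e+14 · (2/1e+11 − 1/6.5e+11)) m/s ≈ 85.78 m/s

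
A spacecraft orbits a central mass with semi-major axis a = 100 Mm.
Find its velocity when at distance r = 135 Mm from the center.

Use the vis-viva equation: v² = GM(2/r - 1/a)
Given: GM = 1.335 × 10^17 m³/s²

Convert to SI: a = 100 Mm = 1e+08 m; r = 135 Mm = 1.35e+08 m.
Vis-viva: v = √(GM · (2/r − 1/a)).
2/r − 1/a = 2/1.35e+08 − 1/1e+08 = 4.81481e-09 m⁻¹.
v = √(1.335e+17 · 4.81481e-09) m/s ≈ 2.535e+04 m/s = 25.35 km/s.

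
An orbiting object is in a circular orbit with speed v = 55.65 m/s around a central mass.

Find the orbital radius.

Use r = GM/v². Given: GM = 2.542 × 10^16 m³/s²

For a circular orbit, v² = GM / r, so r = GM / v².
r = 2.542e+16 / (55.65)² m ≈ 8.208e+12 m = 8.208 Tm.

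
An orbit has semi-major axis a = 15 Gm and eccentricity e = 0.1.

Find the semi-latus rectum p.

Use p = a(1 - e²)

Convert to SI: a = 15 Gm = 1.5e+10 m.
p = a (1 − e²).
p = 1.5e+10 · (1 − (0.1)²) = 1.5e+10 · 0.99 ≈ 1.485e+10 m = 14.85 Gm.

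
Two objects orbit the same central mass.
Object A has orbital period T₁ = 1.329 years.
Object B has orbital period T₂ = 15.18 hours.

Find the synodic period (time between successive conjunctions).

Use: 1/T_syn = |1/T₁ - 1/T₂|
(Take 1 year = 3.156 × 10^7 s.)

Convert to SI: T₁ = 1.329 years = 4.19432e+07 s; T₂ = 15.18 hours = 54648 s.
T_syn = |T₁ · T₂ / (T₁ − T₂)|.
T_syn = |4.19432e+07 · 54648 / (4.19432e+07 − 54648)| s ≈ 5.472e+04 s = 15.2 hours.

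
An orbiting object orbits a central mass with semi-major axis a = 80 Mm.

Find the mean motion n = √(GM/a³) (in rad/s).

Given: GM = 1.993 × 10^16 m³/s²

Convert to SI: a = 80 Mm = 8e+07 m.
n = √(GM / a³).
n = √(1.993e+16 / (8e+07)³) rad/s ≈ 0.0001973 rad/s.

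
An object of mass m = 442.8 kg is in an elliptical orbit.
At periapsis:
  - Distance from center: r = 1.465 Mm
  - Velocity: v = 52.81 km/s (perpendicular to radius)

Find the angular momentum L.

Convert to SI: r = 1.465 Mm = 1.465e+06 m; v = 52.81 km/s = 52810 m/s.
Since v is perpendicular to r, L = m · v · r.
L = 442.8 · 52810 · 1.465e+06 kg·m²/s ≈ 3.426e+13 kg·m²/s.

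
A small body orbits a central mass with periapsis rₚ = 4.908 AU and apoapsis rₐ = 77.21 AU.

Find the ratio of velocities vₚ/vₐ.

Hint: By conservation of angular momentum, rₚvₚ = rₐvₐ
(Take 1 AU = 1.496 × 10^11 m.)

Convert to SI: rₚ = 4.908 AU = 7.34237e+11 m; rₐ = 77.21 AU = 1.15506e+13 m.
Conservation of angular momentum gives rₚvₚ = rₐvₐ, so vₚ/vₐ = rₐ/rₚ.
vₚ/vₐ = 1.15506e+13 / 7.34237e+11 ≈ 15.73.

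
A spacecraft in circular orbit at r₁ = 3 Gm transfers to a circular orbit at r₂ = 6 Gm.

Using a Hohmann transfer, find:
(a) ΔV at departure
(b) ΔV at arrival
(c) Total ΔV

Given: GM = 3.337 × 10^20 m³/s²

Convert to SI: r₁ = 3 Gm = 3e+09 m; r₂ = 6 Gm = 6e+09 m.
Transfer semi-major axis: a_t = (r₁ + r₂)/2 = (3e+09 + 6e+09)/2 = 4.5e+09 m.
Circular speeds: v₁ = √(GM/r₁) = 333517 m/s, v₂ = √(GM/r₂) = 235832 m/s.
Transfer speeds (vis-viva v² = GM(2/r − 1/a_t)): v₁ᵗ = 385112 m/s, v₂ᵗ = 192556 m/s.
(a) ΔV₁ = |v₁ᵗ − v₁| ≈ 5.16e+04 m/s = 51.6 km/s.
(b) ΔV₂ = |v₂ − v₂ᵗ| ≈ 4.328e+04 m/s = 43.28 km/s.
(c) ΔV_total = ΔV₁ + ΔV₂ ≈ 9.487e+04 m/s = 94.87 km/s.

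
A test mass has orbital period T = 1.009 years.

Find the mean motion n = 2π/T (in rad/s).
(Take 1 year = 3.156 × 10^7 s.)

Convert to SI: T = 1.009 years = 3.1844e+07 s.
n = 2π / T.
n = 2π / 3.1844e+07 s ≈ 1.973e-07 rad/s.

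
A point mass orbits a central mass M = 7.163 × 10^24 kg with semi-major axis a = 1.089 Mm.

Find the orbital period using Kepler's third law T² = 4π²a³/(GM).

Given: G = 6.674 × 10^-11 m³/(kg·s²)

Convert to SI: a = 1.089 Mm = 1.089e+06 m.
GM = G · M = 6.674e-11 · 7.163e+24 = 4.78059e+14 m³/s².
Kepler's third law: T = 2π √(a³ / GM).
Substituting a = 1.089e+06 m and GM = 4.78059e+14 m³/s²:
T = 2π √((1.089e+06)³ / 4.78059e+14) s
T ≈ 326.6 s = 5.443 minutes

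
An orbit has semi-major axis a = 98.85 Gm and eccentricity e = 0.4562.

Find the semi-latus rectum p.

Convert to SI: a = 98.85 Gm = 9.885e+10 m.
p = a (1 − e²).
p = 9.885e+10 · (1 − (0.4562)²) = 9.885e+10 · 0.791882 ≈ 7.828e+10 m = 78.28 Gm.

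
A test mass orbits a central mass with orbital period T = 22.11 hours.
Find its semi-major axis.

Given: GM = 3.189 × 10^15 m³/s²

Convert to SI: T = 22.11 hours = 79596 s.
Invert Kepler's third law: a = (GM · T² / (4π²))^(1/3).
Substituting T = 79596 s and GM = 3.189e+15 m³/s²:
a = (3.189e+15 · (79596)² / (4π²))^(1/3) m
a ≈ 7.999e+07 m = 79.99 Mm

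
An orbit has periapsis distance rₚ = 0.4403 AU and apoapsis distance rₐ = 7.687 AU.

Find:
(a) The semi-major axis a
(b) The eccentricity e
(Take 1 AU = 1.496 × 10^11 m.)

Convert to SI: rₚ = 0.4403 AU = 6.58689e+10 m; rₐ = 7.687 AU = 1.14998e+12 m.
(a) a = (rₚ + rₐ) / 2 = (6.58689e+10 + 1.14998e+12) / 2 ≈ 6.079e+11 m = 4.064 AU.
(b) e = (rₐ − rₚ) / (rₐ + rₚ) = (1.14998e+12 − 6.58689e+10) / (1.14998e+12 + 6.58689e+10) ≈ 0.8916.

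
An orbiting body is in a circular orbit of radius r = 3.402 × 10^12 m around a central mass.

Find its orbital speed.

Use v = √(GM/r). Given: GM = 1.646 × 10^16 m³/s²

For a circular orbit, gravity supplies the centripetal force, so v = √(GM / r).
v = √(1.646e+16 / 3.402e+12) m/s ≈ 69.56 m/s = 69.56 m/s.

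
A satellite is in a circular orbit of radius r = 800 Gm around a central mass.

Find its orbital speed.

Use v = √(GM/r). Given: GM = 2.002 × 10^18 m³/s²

Convert to SI: r = 800 Gm = 8e+11 m.
For a circular orbit, gravity supplies the centripetal force, so v = √(GM / r).
v = √(2.002e+18 / 8e+11) m/s ≈ 1582 m/s = 1.582 km/s.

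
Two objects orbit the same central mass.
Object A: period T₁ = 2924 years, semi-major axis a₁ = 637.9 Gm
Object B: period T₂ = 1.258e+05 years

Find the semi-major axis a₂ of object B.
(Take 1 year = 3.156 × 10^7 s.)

Convert to SI: T₁ = 2924 years = 9.22814e+10 s; a₁ = 637.9 Gm = 6.379e+11 m; T₂ = 1.258e+05 years = 3.97025e+12 s.
Kepler's third law: (T₁/T₂)² = (a₁/a₂)³ ⇒ a₂ = a₁ · (T₂/T₁)^(2/3).
T₂/T₁ = 3.97025e+12 / 9.22814e+10 = 43.0233.
a₂ = 6.379e+11 · (43.0233)^(2/3) m ≈ 7.832e+12 m = 7.832 Tm.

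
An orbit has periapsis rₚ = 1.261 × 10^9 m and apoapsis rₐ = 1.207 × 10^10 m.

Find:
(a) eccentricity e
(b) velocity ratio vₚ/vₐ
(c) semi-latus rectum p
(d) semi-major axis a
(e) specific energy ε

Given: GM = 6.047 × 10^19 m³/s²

(a) e = (rₐ − rₚ)/(rₐ + rₚ) = (1.207e+10 − 1.261e+09)/(1.207e+10 + 1.261e+09) ≈ 0.8108
(b) Conservation of angular momentum (rₚvₚ = rₐvₐ) gives vₚ/vₐ = rₐ/rₚ = 1.207e+10/1.261e+09 ≈ 9.572
(c) From a = (rₚ + rₐ)/2 = 6.6655e+09 m and e = (rₐ − rₚ)/(rₐ + rₚ) = 0.810817, p = a(1 − e²) = 6.6655e+09 · (1 − (0.810817)²) ≈ 2.283e+09 m
(d) a = (rₚ + rₐ)/2 = (1.261e+09 + 1.207e+10)/2 ≈ 6.666e+09 m
(e) With a = (rₚ + rₐ)/2 = 6.6655e+09 m, ε = −GM/(2a) = −6.047e+19/(2 · 6.6655e+09) J/kg ≈ -4.536e+09 J/kg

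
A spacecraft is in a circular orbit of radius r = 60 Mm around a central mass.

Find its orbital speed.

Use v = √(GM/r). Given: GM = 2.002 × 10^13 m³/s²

Convert to SI: r = 60 Mm = 6e+07 m.
For a circular orbit, gravity supplies the centripetal force, so v = √(GM / r).
v = √(2.002e+13 / 6e+07) m/s ≈ 577.6 m/s = 577.6 m/s.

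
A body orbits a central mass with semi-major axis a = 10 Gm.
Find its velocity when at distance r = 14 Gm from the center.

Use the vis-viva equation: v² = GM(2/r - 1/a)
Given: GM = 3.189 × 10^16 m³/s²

Convert to SI: a = 10 Gm = 1e+10 m; r = 14 Gm = 1.4e+10 m.
Vis-viva: v = √(GM · (2/r − 1/a)).
2/r − 1/a = 2/1.4e+10 − 1/1e+10 = 4.28571e-11 m⁻¹.
v = √(3.189e+16 · 4.28571e-11) m/s ≈ 1169 m/s = 1.169 km/s.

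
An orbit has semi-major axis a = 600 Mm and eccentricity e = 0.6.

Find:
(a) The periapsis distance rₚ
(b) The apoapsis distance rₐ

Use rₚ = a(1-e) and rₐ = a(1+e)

Convert to SI: a = 600 Mm = 6e+08 m.
(a) rₚ = a(1 − e) = 6e+08 · (1 − 0.6) = 6e+08 · 0.4 ≈ 2.4e+08 m = 240 Mm.
(b) rₐ = a(1 + e) = 6e+08 · (1 + 0.6) = 6e+08 · 1.6 ≈ 9.6e+08 m = 960 Mm.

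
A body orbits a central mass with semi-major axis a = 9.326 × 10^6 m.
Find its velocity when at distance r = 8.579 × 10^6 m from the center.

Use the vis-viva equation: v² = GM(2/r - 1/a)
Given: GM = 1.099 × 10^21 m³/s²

Vis-viva: v = √(GM · (2/r − 1/a)).
2/r − 1/a = 2/8.579e+06 − 1/9.326e+06 = 1.259e-07 m⁻¹.
v = √(1.099e+21 · 1.259e-07) m/s ≈ 1.176e+07 m/s = 1.176e+04 km/s.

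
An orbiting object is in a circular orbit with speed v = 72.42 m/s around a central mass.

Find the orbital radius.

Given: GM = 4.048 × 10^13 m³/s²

For a circular orbit, v² = GM / r, so r = GM / v².
r = 4.048e+13 / (72.42)² m ≈ 7.718e+09 m = 7.718 × 10^9 m.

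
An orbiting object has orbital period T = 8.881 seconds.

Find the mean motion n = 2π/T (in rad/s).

n = 2π / T.
n = 2π / 8.881 s ≈ 0.7075 rad/s.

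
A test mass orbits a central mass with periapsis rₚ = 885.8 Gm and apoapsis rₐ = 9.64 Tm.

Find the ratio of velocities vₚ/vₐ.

Convert to SI: rₚ = 885.8 Gm = 8.858e+11 m; rₐ = 9.64 Tm = 9.64e+12 m.
Conservation of angular momentum gives rₚvₚ = rₐvₐ, so vₚ/vₐ = rₐ/rₚ.
vₚ/vₐ = 9.64e+12 / 8.858e+11 ≈ 10.88.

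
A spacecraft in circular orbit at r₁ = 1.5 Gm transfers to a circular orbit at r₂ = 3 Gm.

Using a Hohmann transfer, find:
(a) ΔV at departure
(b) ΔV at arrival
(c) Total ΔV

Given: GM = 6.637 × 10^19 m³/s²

Convert to SI: r₁ = 1.5 Gm = 1.5e+09 m; r₂ = 3 Gm = 3e+09 m.
Transfer semi-major axis: a_t = (r₁ + r₂)/2 = (1.5e+09 + 3e+09)/2 = 2.25e+09 m.
Circular speeds: v₁ = √(GM/r₁) = 210349 m/s, v₂ = √(GM/r₂) = 148739 m/s.
Transfer speeds (vis-viva v² = GM(2/r − 1/a_t)): v₁ᵗ = 242890 m/s, v₂ᵗ = 121445 m/s.
(a) ΔV₁ = |v₁ᵗ − v₁| ≈ 3.254e+04 m/s = 32.54 km/s.
(b) ΔV₂ = |v₂ − v₂ᵗ| ≈ 2.729e+04 m/s = 27.29 km/s.
(c) ΔV_total = ΔV₁ + ΔV₂ ≈ 5.984e+04 m/s = 59.84 km/s.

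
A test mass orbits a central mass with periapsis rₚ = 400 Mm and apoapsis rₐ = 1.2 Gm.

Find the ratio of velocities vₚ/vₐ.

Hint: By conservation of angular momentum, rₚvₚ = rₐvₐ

Convert to SI: rₚ = 400 Mm = 4e+08 m; rₐ = 1.2 Gm = 1.2e+09 m.
Conservation of angular momentum gives rₚvₚ = rₐvₐ, so vₚ/vₐ = rₐ/rₚ.
vₚ/vₐ = 1.2e+09 / 4e+08 ≈ 3.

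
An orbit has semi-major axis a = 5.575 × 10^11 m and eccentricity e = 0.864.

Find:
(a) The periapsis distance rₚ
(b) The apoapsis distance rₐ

(a) rₚ = a(1 − e) = 5.575e+11 · (1 − 0.864) = 5.575e+11 · 0.136 ≈ 7.582e+10 m = 7.582 × 10^10 m.
(b) rₐ = a(1 + e) = 5.575e+11 · (1 + 0.864) = 5.575e+11 · 1.864 ≈ 1.039e+12 m = 1.039 × 10^12 m.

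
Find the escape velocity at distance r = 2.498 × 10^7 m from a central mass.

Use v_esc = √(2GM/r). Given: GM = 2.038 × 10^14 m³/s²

Escape velocity comes from setting total energy to zero: ½v² − GM/r = 0 ⇒ v_esc = √(2GM / r).
v_esc = √(2 · 2.038e+14 / 2.498e+07) m/s ≈ 4039 m/s = 4.039 km/s.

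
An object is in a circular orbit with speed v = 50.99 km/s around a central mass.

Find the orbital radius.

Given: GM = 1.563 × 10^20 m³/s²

Convert to SI: v = 50.99 km/s = 50990 m/s.
For a circular orbit, v² = GM / r, so r = GM / v².
r = 1.563e+20 / (50990)² m ≈ 6.012e+10 m = 60.12 Gm.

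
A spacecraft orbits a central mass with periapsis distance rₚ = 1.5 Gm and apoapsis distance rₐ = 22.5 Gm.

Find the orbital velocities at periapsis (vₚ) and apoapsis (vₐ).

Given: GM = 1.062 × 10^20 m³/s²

Convert to SI: rₚ = 1.5 Gm = 1.5e+09 m; rₐ = 22.5 Gm = 2.25e+10 m.
Use the vis-viva equation v² = GM(2/r − 1/a) with a = (rₚ + rₐ)/2 = (1.5e+09 + 2.25e+10)/2 = 1.2e+10 m.
vₚ = √(GM · (2/rₚ − 1/a)) = √(1.062e+20 · (2/1.5e+09 − 1/1.2e+10)) m/s ≈ 3.643e+05 m/s = 364.3 km/s.
vₐ = √(GM · (2/rₐ − 1/a)) = √(1.062e+20 · (2/2.25e+10 − 1/1.2e+10)) m/s ≈ 2.429e+04 m/s = 24.29 km/s.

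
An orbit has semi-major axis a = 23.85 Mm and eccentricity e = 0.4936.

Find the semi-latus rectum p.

Convert to SI: a = 23.85 Mm = 2.385e+07 m.
p = a (1 − e²).
p = 2.385e+07 · (1 − (0.4936)²) = 2.385e+07 · 0.756359 ≈ 1.804e+07 m = 18.04 Mm.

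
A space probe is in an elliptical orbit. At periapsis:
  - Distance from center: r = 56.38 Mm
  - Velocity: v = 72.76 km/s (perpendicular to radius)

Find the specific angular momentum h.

Convert to SI: r = 56.38 Mm = 5.638e+07 m; v = 72.76 km/s = 72760 m/s.
With v perpendicular to r, h = r · v.
h = 5.638e+07 · 72760 m²/s ≈ 4.102e+12 m²/s.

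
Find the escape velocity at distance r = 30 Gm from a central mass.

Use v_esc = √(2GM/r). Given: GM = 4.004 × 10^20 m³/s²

Convert to SI: r = 30 Gm = 3e+10 m.
Escape velocity comes from setting total energy to zero: ½v² − GM/r = 0 ⇒ v_esc = √(2GM / r).
v_esc = √(2 · 4.004e+20 / 3e+10) m/s ≈ 1.634e+05 m/s = 163.4 km/s.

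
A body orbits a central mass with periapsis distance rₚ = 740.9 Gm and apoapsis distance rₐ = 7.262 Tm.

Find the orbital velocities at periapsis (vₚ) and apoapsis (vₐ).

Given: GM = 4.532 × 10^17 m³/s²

Convert to SI: rₚ = 740.9 Gm = 7.409e+11 m; rₐ = 7.262 Tm = 7.262e+12 m.
Use the vis-viva equation v² = GM(2/r − 1/a) with a = (rₚ + rₐ)/2 = (7.409e+11 + 7.262e+12)/2 = 4.00145e+12 m.
vₚ = √(GM · (2/rₚ − 1/a)) = √(4.532e+17 · (2/7.409e+11 − 1/4.00145e+12)) m/s ≈ 1054 m/s = 1.054 km/s.
vₐ = √(GM · (2/rₐ − 1/a)) = √(4.532e+17 · (2/7.262e+12 − 1/4.00145e+12)) m/s ≈ 107.5 m/s = 107.5 m/s.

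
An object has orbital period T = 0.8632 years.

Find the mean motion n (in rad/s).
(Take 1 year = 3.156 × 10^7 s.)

Convert to SI: T = 0.8632 years = 2.72426e+07 s.
n = 2π / T.
n = 2π / 2.72426e+07 s ≈ 2.306e-07 rad/s.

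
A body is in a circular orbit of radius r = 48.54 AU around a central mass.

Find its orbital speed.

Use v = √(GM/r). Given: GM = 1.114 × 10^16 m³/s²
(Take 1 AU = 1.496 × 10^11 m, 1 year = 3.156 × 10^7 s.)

Convert to SI: r = 48.54 AU = 7.26158e+12 m.
For a circular orbit, gravity supplies the centripetal force, so v = √(GM / r).
v = √(1.114e+16 / 7.26158e+12) m/s ≈ 39.17 m/s = 0.008263 AU/year.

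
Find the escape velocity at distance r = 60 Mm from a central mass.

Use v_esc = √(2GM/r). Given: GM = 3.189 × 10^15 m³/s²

Convert to SI: r = 60 Mm = 6e+07 m.
Escape velocity comes from setting total energy to zero: ½v² − GM/r = 0 ⇒ v_esc = √(2GM / r).
v_esc = √(2 · 3.189e+15 / 6e+07) m/s ≈ 1.031e+04 m/s = 10.31 km/s.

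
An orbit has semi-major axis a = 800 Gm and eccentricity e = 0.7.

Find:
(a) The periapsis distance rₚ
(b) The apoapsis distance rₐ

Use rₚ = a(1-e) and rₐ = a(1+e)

Convert to SI: a = 800 Gm = 8e+11 m.
(a) rₚ = a(1 − e) = 8e+11 · (1 − 0.7) = 8e+11 · 0.3 ≈ 2.4e+11 m = 240 Gm.
(b) rₐ = a(1 + e) = 8e+11 · (1 + 0.7) = 8e+11 · 1.7 ≈ 1.36e+12 m = 1.36 Tm.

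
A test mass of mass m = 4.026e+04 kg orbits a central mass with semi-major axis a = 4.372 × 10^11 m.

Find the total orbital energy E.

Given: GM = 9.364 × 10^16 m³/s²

E = −GMm / (2a).
E = −9.364e+16 · 4.026e+04 / (2 · 4.372e+11) J ≈ -4.311e+09 J = -4.311 GJ.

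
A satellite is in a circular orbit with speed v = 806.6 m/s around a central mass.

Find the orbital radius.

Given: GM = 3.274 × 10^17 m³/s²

For a circular orbit, v² = GM / r, so r = GM / v².
r = 3.274e+17 / (806.6)² m ≈ 5.032e+11 m = 503.2 Gm.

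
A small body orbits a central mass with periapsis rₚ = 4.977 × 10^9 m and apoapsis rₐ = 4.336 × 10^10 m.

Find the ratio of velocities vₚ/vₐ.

Conservation of angular momentum gives rₚvₚ = rₐvₐ, so vₚ/vₐ = rₐ/rₚ.
vₚ/vₐ = 4.336e+10 / 4.977e+09 ≈ 8.712.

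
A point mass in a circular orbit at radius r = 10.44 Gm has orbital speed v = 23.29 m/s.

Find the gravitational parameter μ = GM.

Convert to SI: r = 10.44 Gm = 1.044e+10 m.
For a circular orbit v² = GM/r, so GM = v² · r.
GM = (23.29)² · 1.044e+10 m³/s² ≈ 5.663e+12 m³/s² = 5.663 × 10^12 m³/s².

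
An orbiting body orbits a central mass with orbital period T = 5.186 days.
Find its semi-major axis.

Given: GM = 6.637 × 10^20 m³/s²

Convert to SI: T = 5.186 days = 448070 s.
Invert Kepler's third law: a = (GM · T² / (4π²))^(1/3).
Substituting T = 448070 s and GM = 6.637e+20 m³/s²:
a = (6.637e+20 · (448070)² / (4π²))^(1/3) m
a ≈ 1.5e+10 m = 15 Gm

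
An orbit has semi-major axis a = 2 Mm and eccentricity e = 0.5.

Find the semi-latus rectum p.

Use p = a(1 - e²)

Convert to SI: a = 2 Mm = 2e+06 m.
p = a (1 − e²).
p = 2e+06 · (1 − (0.5)²) = 2e+06 · 0.75 ≈ 1.5e+06 m = 1.5 Mm.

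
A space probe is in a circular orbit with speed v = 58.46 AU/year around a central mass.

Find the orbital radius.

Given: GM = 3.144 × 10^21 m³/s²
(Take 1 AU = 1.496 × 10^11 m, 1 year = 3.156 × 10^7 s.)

Convert to SI: v = 58.46 AU/year = 277111 m/s.
For a circular orbit, v² = GM / r, so r = GM / v².
r = 3.144e+21 / (277111)² m ≈ 4.094e+10 m = 0.2737 AU.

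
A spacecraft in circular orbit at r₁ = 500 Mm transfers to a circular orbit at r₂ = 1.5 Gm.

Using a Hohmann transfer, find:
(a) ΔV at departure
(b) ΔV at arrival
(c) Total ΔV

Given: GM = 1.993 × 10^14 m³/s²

Convert to SI: r₁ = 500 Mm = 5e+08 m; r₂ = 1.5 Gm = 1.5e+09 m.
Transfer semi-major axis: a_t = (r₁ + r₂)/2 = (5e+08 + 1.5e+09)/2 = 1e+09 m.
Circular speeds: v₁ = √(GM/r₁) = 631.348 m/s, v₂ = √(GM/r₂) = 364.509 m/s.
Transfer speeds (vis-viva v² = GM(2/r − 1/a_t)): v₁ᵗ = 773.24 m/s, v₂ᵗ = 257.747 m/s.
(a) ΔV₁ = |v₁ᵗ − v₁| ≈ 141.9 m/s = 141.9 m/s.
(b) ΔV₂ = |v₂ − v₂ᵗ| ≈ 106.8 m/s = 106.8 m/s.
(c) ΔV_total = ΔV₁ + ΔV₂ ≈ 248.7 m/s = 248.7 m/s.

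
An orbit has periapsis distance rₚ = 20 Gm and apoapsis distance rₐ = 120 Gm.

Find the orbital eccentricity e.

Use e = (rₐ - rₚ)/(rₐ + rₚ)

Convert to SI: rₚ = 20 Gm = 2e+10 m; rₐ = 120 Gm = 1.2e+11 m.
e = (rₐ − rₚ) / (rₐ + rₚ).
e = (1.2e+11 − 2e+10) / (1.2e+11 + 2e+10) = 1e+11 / 1.4e+11 ≈ 0.7143.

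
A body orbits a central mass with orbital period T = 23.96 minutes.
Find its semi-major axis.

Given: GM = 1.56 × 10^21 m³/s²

Convert to SI: T = 23.96 minutes = 1437.6 s.
Invert Kepler's third law: a = (GM · T² / (4π²))^(1/3).
Substituting T = 1437.6 s and GM = 1.56e+21 m³/s²:
a = (1.56e+21 · (1437.6)² / (4π²))^(1/3) m
a ≈ 4.339e+08 m = 433.9 Mm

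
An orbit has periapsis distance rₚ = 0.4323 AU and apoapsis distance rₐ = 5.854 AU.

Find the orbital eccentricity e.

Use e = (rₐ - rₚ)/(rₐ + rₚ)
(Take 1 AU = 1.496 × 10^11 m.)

Convert to SI: rₚ = 0.4323 AU = 6.46721e+10 m; rₐ = 5.854 AU = 8.75758e+11 m.
e = (rₐ − rₚ) / (rₐ + rₚ).
e = (8.75758e+11 − 6.46721e+10) / (8.75758e+11 + 6.46721e+10) = 8.11086e+11 / 9.4043e+11 ≈ 0.8625.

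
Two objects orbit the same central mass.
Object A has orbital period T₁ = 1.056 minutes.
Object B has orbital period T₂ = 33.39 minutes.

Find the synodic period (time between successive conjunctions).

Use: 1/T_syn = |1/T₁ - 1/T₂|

Convert to SI: T₁ = 1.056 minutes = 63.36 s; T₂ = 33.39 minutes = 2003.4 s.
T_syn = |T₁ · T₂ / (T₁ − T₂)|.
T_syn = |63.36 · 2003.4 / (63.36 − 2003.4)| s ≈ 65.43 s = 1.09 minutes.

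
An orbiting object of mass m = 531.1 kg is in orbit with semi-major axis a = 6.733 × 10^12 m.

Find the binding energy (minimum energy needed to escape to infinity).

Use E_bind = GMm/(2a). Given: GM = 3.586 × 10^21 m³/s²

Total orbital energy is E = −GMm/(2a); binding energy is E_bind = −E = GMm/(2a).
E_bind = 3.586e+21 · 531.1 / (2 · 6.733e+12) J ≈ 1.414e+11 J = 141.4 GJ.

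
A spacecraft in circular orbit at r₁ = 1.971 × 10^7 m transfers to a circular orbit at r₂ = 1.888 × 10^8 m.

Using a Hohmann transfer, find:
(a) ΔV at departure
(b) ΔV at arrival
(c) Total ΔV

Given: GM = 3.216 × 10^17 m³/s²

Transfer semi-major axis: a_t = (r₁ + r₂)/2 = (1.971e+07 + 1.888e+08)/2 = 1.04255e+08 m.
Circular speeds: v₁ = √(GM/r₁) = 127736 m/s, v₂ = √(GM/r₂) = 41272.1 m/s.
Transfer speeds (vis-viva v² = GM(2/r − 1/a_t)): v₁ᵗ = 171897 m/s, v₂ᵗ = 17945.3 m/s.
(a) ΔV₁ = |v₁ᵗ − v₁| ≈ 4.416e+04 m/s = 44.16 km/s.
(b) ΔV₂ = |v₂ − v₂ᵗ| ≈ 2.333e+04 m/s = 23.33 km/s.
(c) ΔV_total = ΔV₁ + ΔV₂ ≈ 6.749e+04 m/s = 67.49 km/s.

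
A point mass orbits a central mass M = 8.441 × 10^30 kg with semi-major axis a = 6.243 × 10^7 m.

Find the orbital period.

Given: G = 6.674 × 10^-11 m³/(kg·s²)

GM = G · M = 6.674e-11 · 8.441e+30 = 5.63352e+20 m³/s².
Kepler's third law: T = 2π √(a³ / GM).
Substituting a = 6.243e+07 m and GM = 5.63352e+20 m³/s²:
T = 2π √((6.243e+07)³ / 5.63352e+20) s
T ≈ 130.6 s = 2.176 minutes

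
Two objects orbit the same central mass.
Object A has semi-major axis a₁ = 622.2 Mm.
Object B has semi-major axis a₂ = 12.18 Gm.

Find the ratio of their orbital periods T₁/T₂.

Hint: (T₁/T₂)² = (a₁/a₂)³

Convert to SI: a₁ = 622.2 Mm = 6.222e+08 m; a₂ = 12.18 Gm = 1.218e+10 m.
From Kepler's third law, (T₁/T₂)² = (a₁/a₂)³, so T₁/T₂ = (a₁/a₂)^(3/2).
a₁/a₂ = 6.222e+08 / 1.218e+10 = 0.0510837.
T₁/T₂ = (0.0510837)^(3/2) ≈ 0.01155.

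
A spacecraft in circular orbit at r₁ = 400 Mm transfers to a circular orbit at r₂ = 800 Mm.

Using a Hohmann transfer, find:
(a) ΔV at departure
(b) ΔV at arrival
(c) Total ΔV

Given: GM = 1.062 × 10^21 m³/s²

Convert to SI: r₁ = 400 Mm = 4e+08 m; r₂ = 800 Mm = 8e+08 m.
Transfer semi-major axis: a_t = (r₁ + r₂)/2 = (4e+08 + 8e+08)/2 = 6e+08 m.
Circular speeds: v₁ = √(GM/r₁) = 1.62942e+06 m/s, v₂ = √(GM/r₂) = 1.15217e+06 m/s.
Transfer speeds (vis-viva v² = GM(2/r − 1/a_t)): v₁ᵗ = 1.88149e+06 m/s, v₂ᵗ = 940744 m/s.
(a) ΔV₁ = |v₁ᵗ − v₁| ≈ 2.521e+05 m/s = 252.1 km/s.
(b) ΔV₂ = |v₂ − v₂ᵗ| ≈ 2.114e+05 m/s = 211.4 km/s.
(c) ΔV_total = ΔV₁ + ΔV₂ ≈ 4.635e+05 m/s = 463.5 km/s.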